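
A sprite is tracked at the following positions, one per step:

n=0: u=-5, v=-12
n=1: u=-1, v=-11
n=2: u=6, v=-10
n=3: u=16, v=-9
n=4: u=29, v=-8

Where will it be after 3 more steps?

u=86, v=-5

Taking differences between consecutive positions: (+4, +1), (+7, +1), (+10, +1), (+13, +1). These grow by (+3, +0) each step.
step 5: u=29, v=-8 + (+16, +1) → u=45, v=-7
step 6: u=45, v=-7 + (+19, +1) → u=64, v=-6
step 7: u=64, v=-6 + (+22, +1) → u=86, v=-5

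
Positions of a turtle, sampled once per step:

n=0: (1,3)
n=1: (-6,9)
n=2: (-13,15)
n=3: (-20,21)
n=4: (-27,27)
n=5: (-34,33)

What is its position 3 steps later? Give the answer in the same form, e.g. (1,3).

(-55,51)

Each step adds (-7,+6) to the position.
step 6: (-34,33) + (-7,+6) → (-41,39)
step 7: (-41,39) + (-7,+6) → (-48,45)
step 8: (-48,45) + (-7,+6) → (-55,51)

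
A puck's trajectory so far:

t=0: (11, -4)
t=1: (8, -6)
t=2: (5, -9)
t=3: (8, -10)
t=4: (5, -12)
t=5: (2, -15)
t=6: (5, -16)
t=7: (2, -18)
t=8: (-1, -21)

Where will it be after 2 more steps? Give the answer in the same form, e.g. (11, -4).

The moves between consecutive positions are (-3, -2), (-3, -3), (+3, -1), (-3, -2), (-3, -3), (+3, -1), (-3, -2), (-3, -3); they repeat the 3-cycle [(-3, -2), (-3, -3), (+3, -1)].
step 9: apply (+3, -1) → (2, -22)
step 10: apply (-3, -2) → (-1, -24)

(-1, -24)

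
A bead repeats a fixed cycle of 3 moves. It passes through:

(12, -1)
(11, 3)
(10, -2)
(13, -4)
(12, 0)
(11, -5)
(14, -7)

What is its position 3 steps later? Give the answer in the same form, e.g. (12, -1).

Differencing gives (-1, +4), (-1, -5), (+3, -2), (-1, +4), (-1, -5), (+3, -2). This is the pattern (-1, +4), (-1, -5), (+3, -2) repeated.
step 7: apply (-1, +4) → (13, -3)
step 8: apply (-1, -5) → (12, -8)
step 9: apply (+3, -2) → (15, -10)

(15, -10)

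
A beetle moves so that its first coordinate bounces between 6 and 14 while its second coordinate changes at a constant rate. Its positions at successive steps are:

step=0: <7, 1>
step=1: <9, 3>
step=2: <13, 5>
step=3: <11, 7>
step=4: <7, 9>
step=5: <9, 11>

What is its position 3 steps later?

<7, 17>

The first coordinate travels 4 per step and bounces off the walls at 6 and 14.
  step 6: 9 → 13
  step 7: 13 → 11
  step 8: 11 → 7
The second coordinate changes by +2 each step: at step 8 it is 17.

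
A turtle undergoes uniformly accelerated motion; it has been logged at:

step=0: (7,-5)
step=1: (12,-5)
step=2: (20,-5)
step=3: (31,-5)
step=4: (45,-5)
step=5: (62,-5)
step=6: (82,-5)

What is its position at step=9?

Taking differences between consecutive positions: (+5,+0), (+8,+0), (+11,+0), (+14,+0), (+17,+0), (+20,+0). These grow by (+3,+0) each step.
step 7: (82,-5) + (+23,+0) → (105,-5)
step 8: (105,-5) + (+26,+0) → (131,-5)
step 9: (131,-5) + (+29,+0) → (160,-5)

(160,-5)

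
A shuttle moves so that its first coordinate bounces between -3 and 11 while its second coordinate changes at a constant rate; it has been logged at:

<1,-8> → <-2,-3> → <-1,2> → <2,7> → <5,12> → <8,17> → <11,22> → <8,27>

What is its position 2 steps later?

The first coordinate reflects between -3 and 11, moving 3 per step.
  step 8: 8 → 5
  step 9: 5 → 2
The second coordinate changes by +5 each step: at step 9 it is 37.

<2,37>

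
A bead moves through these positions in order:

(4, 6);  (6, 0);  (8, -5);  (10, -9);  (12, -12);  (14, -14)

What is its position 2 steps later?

Taking differences between consecutive positions: (+2, -6), (+2, -5), (+2, -4), (+2, -3), (+2, -2). These grow by (+0, +1) each step.
step 6: (14, -14) + (+2, -1) → (16, -15)
step 7: (16, -15) + (+2, +0) → (18, -15)

(18, -15)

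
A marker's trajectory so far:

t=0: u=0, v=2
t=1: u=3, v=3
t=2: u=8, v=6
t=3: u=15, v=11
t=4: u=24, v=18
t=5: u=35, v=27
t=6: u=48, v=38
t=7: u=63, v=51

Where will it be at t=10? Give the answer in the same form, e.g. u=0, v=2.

Successive displacements: (+3,+1), (+5,+3), (+7,+5), (+9,+7), (+11,+9), (+13,+11), (+15,+13) — each changes by (+2,+2).
step 8: u=63, v=51 + (+17,+15) → u=80, v=66
step 9: u=80, v=66 + (+19,+17) → u=99, v=83
step 10: u=99, v=83 + (+21,+19) → u=120, v=102

u=120, v=102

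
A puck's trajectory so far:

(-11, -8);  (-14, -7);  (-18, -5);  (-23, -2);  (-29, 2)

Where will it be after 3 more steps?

Successive displacements: (-3, +1), (-4, +2), (-5, +3), (-6, +4) — each changes by (-1, +1).
step 5: (-29, 2) + (-7, +5) → (-36, 7)
step 6: (-36, 7) + (-8, +6) → (-44, 13)
step 7: (-44, 13) + (-9, +7) → (-53, 20)

(-53, 20)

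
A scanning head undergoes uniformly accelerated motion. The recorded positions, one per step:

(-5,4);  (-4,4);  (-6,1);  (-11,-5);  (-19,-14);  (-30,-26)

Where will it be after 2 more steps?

(-61,-59)

Successive displacements: (+1,+0), (-2,-3), (-5,-6), (-8,-9), (-11,-12) — each changes by (-3,-3).
step 6: (-30,-26) + (-14,-15) → (-44,-41)
step 7: (-44,-41) + (-17,-18) → (-61,-59)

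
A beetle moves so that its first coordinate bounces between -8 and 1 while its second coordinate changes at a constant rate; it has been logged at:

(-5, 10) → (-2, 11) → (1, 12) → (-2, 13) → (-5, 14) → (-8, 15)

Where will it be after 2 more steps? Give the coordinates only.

The first coordinate travels 3 per step and bounces off the walls at -8 and 1.
  step 6: -8 → -5
  step 7: -5 → -2
The second coordinate changes by +1 each step: at step 7 it is 17.

(-2, 17)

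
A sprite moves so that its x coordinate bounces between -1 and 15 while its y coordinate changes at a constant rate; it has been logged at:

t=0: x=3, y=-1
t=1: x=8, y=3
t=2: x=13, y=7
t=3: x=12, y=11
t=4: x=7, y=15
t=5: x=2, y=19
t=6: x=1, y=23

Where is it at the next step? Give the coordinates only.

x=6, y=27

The x coordinate travels 5 per step and bounces off the walls at -1 and 15.
  step 7: 1 → 6
The y coordinate changes by +4 each step: at step 7 it is 27.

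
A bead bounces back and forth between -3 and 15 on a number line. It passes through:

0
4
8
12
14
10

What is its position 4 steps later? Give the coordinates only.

0

The value travels 4 per step and bounces off the walls at -3 and 15.
  step 6: 10 → 6
  step 7: 6 → 2
  step 8: 2 → -2
  step 9: -2 → 0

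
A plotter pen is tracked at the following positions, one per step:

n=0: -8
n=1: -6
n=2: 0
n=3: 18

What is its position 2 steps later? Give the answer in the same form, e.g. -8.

Step-to-step displacements: +2, +6, +18; each is 3× the previous.
step 4: 18 + 54 → 72
step 5: 72 + 162 → 234

234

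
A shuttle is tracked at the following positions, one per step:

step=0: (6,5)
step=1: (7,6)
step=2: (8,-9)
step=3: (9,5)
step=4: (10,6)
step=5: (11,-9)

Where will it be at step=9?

(15,5)

First: linear, +1 per step → 15 at step 9.
Second: cycles through 5, 6, -9 every 3 steps. Step 9 lands at position 0 of the cycle → 5.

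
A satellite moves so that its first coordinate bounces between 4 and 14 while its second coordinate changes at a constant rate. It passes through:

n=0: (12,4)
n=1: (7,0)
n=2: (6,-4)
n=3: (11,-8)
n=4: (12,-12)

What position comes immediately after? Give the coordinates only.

(7,-16)

The first coordinate reflects between 4 and 14, moving 5 per step.
  step 5: 12 → 7
The second coordinate changes by -4 each step: at step 5 it is -16.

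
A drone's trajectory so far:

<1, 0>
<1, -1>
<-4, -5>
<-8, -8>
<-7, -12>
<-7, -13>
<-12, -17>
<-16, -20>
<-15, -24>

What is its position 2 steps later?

<-20, -29>

Differencing gives <+0, -1>, <-5, -4>, <-4, -3>, <+1, -4>, <+0, -1>, <-5, -4>, <-4, -3>, <+1, -4>. This is the pattern <+0, -1>, <-5, -4>, <-4, -3>, <+1, -4> repeated.
step 9: apply <+0, -1> → <-15, -25>
step 10: apply <-5, -4> → <-20, -29>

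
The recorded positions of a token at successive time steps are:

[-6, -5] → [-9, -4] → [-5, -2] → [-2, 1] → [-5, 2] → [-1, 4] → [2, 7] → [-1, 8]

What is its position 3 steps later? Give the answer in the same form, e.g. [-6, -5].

Step-to-step displacements: [-3, +1], [+4, +2], [+3, +3], [-3, +1], [+4, +2], [+3, +3], [-3, +1] — a repeating cycle of length 3.
step 8: apply [+4, +2] → [3, 10]
step 9: apply [+3, +3] → [6, 13]
step 10: apply [-3, +1] → [3, 14]

[3, 14]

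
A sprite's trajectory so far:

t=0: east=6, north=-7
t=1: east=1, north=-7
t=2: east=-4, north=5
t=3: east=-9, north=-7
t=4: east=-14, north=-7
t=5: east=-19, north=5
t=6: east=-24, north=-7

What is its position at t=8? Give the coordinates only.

The east coordinate changes by -5 each step, so at step 8 it is 6 + 8·(-5) = -34.
The north coordinate repeats the cycle [-7, -7, 5] with period 3; step 8 mod 3 = 2, giving 5.

east=-34, north=5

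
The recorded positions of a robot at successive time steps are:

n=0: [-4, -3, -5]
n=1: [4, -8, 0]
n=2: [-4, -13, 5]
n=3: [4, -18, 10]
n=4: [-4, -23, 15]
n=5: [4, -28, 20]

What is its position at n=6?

[-4, -33, 25]

The first coordinate repeats the cycle [-4, 4] with period 2; step 6 mod 2 = 0, giving -4.
The second coordinate changes by -5 each step, so at step 6 it is -3 + 6·(-5) = -33.
The third coordinate changes by +5 each step, so at step 6 it is -5 + 6·(5) = 25.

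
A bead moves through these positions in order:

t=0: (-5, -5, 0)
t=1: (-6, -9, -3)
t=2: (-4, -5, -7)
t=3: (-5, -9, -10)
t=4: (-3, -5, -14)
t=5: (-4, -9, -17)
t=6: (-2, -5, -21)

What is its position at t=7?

Step-to-step displacements: (-1, -4, -3), (+2, +4, -4), (-1, -4, -3), (+2, +4, -4), (-1, -4, -3), (+2, +4, -4) — a repeating cycle of length 2.
step 7: apply (-1, -4, -3) → (-3, -9, -24)

(-3, -9, -24)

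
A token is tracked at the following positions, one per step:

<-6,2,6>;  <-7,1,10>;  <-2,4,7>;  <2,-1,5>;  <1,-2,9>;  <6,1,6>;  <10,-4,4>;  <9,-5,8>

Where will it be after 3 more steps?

The moves between consecutive positions are <-1,-1,+4>, <+5,+3,-3>, <+4,-5,-2>, <-1,-1,+4>, <+5,+3,-3>, <+4,-5,-2>, <-1,-1,+4>; they repeat the 3-cycle [<-1,-1,+4>, <+5,+3,-3>, <+4,-5,-2>].
step 8: apply <+5,+3,-3> → <14,-2,5>
step 9: apply <+4,-5,-2> → <18,-7,3>
step 10: apply <-1,-1,+4> → <17,-8,7>

<17,-8,7>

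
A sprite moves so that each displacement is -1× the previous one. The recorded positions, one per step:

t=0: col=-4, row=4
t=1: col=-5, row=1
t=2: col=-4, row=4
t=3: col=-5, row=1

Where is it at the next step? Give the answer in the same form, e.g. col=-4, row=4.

Consecutive displacements (-1,-3), (+1,+3), (-1,-3) scale by a factor of -1 each step.
step 4: col=-5, row=1 + (+1,+3) → col=-4, row=4

col=-4, row=4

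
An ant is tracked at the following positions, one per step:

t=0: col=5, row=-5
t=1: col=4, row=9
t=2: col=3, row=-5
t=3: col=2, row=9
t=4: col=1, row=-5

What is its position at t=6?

col=-1, row=-5

The col coordinate changes by -1 each step, so at step 6 it is 5 + 6·(-1) = -1.
The row coordinate repeats the cycle [-5, 9] with period 2; step 6 mod 2 = 0, giving -5.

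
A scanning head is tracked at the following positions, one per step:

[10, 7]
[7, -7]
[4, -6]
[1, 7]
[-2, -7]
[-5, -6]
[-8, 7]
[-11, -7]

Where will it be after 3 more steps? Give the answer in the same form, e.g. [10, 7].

[-20, -7]

First: linear, -3 per step → -20 at step 10.
Second: cycles through 7, -7, -6 every 3 steps. Step 10 lands at position 1 of the cycle → -7.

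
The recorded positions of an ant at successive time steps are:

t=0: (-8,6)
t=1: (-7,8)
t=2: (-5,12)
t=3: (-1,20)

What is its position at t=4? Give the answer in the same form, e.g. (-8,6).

The jumps are (+1,+2), (+2,+4), (+4,+8) — a geometric progression with ratio 2.
step 4: (-1,20) + (+8,+16) → (7,36)

(7,36)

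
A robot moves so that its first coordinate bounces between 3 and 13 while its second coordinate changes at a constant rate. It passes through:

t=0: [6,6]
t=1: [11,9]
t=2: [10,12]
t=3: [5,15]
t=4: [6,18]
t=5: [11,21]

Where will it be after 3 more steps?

The first coordinate reflects between 3 and 13, moving 5 per step.
  step 6: 11 → 10
  step 7: 10 → 5
  step 8: 5 → 6
The second coordinate changes by +3 each step: at step 8 it is 30.

[6,30]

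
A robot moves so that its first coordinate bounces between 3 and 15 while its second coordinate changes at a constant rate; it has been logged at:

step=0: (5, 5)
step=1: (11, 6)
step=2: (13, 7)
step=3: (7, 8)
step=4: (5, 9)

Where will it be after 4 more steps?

(5, 13)

The first coordinate travels 6 per step and bounces off the walls at 3 and 15.
  step 5: 5 → 11
  step 6: 11 → 13
  step 7: 13 → 7
  step 8: 7 → 5
The second coordinate changes by +1 each step: at step 8 it is 13.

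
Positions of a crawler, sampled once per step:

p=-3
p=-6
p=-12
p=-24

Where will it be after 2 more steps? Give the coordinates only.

Step-to-step displacements: -3, -6, -12; each is 2× the previous.
step 4: -24 − 24 → p=-48
step 5: -48 − 48 → p=-96

p=-96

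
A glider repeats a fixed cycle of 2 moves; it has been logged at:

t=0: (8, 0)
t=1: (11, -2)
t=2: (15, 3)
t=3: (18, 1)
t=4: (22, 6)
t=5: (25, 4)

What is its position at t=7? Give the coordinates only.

The moves between consecutive positions are (+3, -2), (+4, +5), (+3, -2), (+4, +5), (+3, -2); they repeat the 2-cycle [(+3, -2), (+4, +5)].
step 6: apply (+4, +5) → (29, 9)
step 7: apply (+3, -2) → (32, 7)

(32, 7)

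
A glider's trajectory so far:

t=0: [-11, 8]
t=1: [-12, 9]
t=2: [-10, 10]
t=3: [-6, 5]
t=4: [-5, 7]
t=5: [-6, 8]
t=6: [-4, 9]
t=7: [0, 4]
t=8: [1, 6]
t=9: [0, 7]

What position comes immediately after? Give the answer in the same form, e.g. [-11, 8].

Differencing gives [-1, +1], [+2, +1], [+4, -5], [+1, +2], [-1, +1], [+2, +1], [+4, -5], [+1, +2], [-1, +1]. This is the pattern [-1, +1], [+2, +1], [+4, -5], [+1, +2] repeated.
step 10: apply [+2, +1] → [2, 8]

[2, 8]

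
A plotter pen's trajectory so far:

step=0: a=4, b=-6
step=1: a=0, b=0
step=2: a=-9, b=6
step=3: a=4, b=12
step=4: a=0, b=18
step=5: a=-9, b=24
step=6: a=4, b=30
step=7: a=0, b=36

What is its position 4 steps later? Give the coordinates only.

a=-9, b=60

The a coordinate repeats the cycle [4, 0, -9] with period 3; step 11 mod 3 = 2, giving -9.
The b coordinate changes by +6 each step, so at step 11 it is -6 + 11·(6) = 60.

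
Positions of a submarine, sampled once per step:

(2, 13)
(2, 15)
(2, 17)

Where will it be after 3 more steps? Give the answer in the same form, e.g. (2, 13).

Constant displacement of (+0, +2) per step.
step 3: (2, 17) + (+0, +2) → (2, 19)
step 4: (2, 19) + (+0, +2) → (2, 21)
step 5: (2, 21) + (+0, +2) → (2, 23)

(2, 23)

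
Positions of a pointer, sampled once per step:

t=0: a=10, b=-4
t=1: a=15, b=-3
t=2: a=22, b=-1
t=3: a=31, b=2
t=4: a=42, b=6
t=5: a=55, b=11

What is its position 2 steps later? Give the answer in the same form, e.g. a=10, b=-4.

a=87, b=24

Successive displacements: (+5, +1), (+7, +2), (+9, +3), (+11, +4), (+13, +5) — each changes by (+2, +1).
step 6: a=55, b=11 + (+15, +6) → a=70, b=17
step 7: a=70, b=17 + (+17, +7) → a=87, b=24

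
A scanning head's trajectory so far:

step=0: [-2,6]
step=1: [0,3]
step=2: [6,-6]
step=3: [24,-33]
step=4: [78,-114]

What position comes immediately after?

Step-to-step displacements: [+2,-3], [+6,-9], [+18,-27], [+54,-81]; each is 3× the previous.
step 5: [78,-114] + [+162,-243] → [240,-357]

[240,-357]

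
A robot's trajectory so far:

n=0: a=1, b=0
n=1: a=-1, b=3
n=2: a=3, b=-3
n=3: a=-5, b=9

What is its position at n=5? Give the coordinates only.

Consecutive displacements (-2, +3), (+4, -6), (-8, +12) scale by a factor of -2 each step.
step 4: a=-5, b=9 + (+16, -24) → a=11, b=-15
step 5: a=11, b=-15 + (-32, +48) → a=-21, b=33

a=-21, b=33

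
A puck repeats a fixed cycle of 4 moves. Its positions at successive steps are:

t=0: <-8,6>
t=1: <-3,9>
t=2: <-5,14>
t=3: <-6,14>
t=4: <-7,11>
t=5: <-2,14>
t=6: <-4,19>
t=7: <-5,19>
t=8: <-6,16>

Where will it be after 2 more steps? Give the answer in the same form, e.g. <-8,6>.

<-3,24>

The moves between consecutive positions are <+5,+3>, <-2,+5>, <-1,+0>, <-1,-3>, <+5,+3>, <-2,+5>, <-1,+0>, <-1,-3>; they repeat the 4-cycle [<+5,+3>, <-2,+5>, <-1,+0>, <-1,-3>].
step 9: apply <+5,+3> → <-1,19>
step 10: apply <-2,+5> → <-3,24>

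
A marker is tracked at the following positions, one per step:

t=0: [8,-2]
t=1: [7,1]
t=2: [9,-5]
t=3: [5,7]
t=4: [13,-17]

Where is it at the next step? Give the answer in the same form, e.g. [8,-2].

[-3,31]

The jumps are [-1,+3], [+2,-6], [-4,+12], [+8,-24] — a geometric progression with ratio -2.
step 5: [13,-17] + [-16,+48] → [-3,31]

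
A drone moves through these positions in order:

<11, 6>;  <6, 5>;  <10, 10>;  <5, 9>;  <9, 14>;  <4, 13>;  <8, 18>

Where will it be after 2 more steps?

Step-to-step displacements: <-5, -1>, <+4, +5>, <-5, -1>, <+4, +5>, <-5, -1>, <+4, +5> — a repeating cycle of length 2.
step 7: apply <-5, -1> → <3, 17>
step 8: apply <+4, +5> → <7, 22>

<7, 22>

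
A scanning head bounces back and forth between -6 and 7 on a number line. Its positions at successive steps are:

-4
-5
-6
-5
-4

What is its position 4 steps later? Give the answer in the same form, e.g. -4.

0

The value travels 1 per step and bounces off the walls at -6 and 7.
  step 5: -4 → -3
  step 6: -3 → -2
  step 7: -2 → -1
  step 8: -1 → 0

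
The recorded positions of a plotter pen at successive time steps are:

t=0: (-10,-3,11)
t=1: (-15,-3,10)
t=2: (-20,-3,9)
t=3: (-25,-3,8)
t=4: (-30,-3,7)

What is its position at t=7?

(-45,-3,4)

Each step adds (-5,+0,-1) to the position.
step 5: (-30,-3,7) + (-5,+0,-1) → (-35,-3,6)
step 6: (-35,-3,6) + (-5,+0,-1) → (-40,-3,5)
step 7: (-40,-3,5) + (-5,+0,-1) → (-45,-3,4)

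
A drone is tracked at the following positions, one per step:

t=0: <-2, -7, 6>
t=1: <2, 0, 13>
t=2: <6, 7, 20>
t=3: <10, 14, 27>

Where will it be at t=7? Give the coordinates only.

<26, 42, 55>

Constant displacement of <+4, +7, +7> per step.
step 4: <10, 14, 27> + <+4, +7, +7> → <14, 21, 34>
step 5: <14, 21, 34> + <+4, +7, +7> → <18, 28, 41>
step 6: <18, 28, 41> + <+4, +7, +7> → <22, 35, 48>
step 7: <22, 35, 48> + <+4, +7, +7> → <26, 42, 55>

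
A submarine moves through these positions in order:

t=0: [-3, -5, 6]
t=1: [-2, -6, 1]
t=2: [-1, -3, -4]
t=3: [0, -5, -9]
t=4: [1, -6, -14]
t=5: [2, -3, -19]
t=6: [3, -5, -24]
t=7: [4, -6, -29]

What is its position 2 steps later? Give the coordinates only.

First: linear, +1 per step → 6 at step 9.
Second: cycles through -5, -6, -3 every 3 steps. Step 9 lands at position 0 of the cycle → -5.
Third: linear, -5 per step → -39 at step 9.

[6, -5, -39]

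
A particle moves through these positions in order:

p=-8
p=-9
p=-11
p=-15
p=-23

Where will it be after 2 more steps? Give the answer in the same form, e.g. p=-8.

Consecutive displacements -1, -2, -4, -8 scale by a factor of 2 each step.
step 5: -23 − 16 → p=-39
step 6: -39 − 32 → p=-71

p=-71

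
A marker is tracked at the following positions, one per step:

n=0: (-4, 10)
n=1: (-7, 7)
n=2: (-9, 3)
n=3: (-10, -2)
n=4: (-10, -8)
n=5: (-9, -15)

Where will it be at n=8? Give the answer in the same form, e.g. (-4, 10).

(0, -42)

Taking differences between consecutive positions: (-3, -3), (-2, -4), (-1, -5), (+0, -6), (+1, -7). These grow by (+1, -1) each step.
step 6: (-9, -15) + (+2, -8) → (-7, -23)
step 7: (-7, -23) + (+3, -9) → (-4, -32)
step 8: (-4, -32) + (+4, -10) → (0, -42)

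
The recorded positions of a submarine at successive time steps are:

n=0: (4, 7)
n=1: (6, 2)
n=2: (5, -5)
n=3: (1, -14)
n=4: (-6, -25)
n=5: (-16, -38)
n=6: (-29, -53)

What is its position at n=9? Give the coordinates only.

First differences are (+2, -5), (-1, -7), (-4, -9), (-7, -11), (-10, -13), (-13, -15); their common second difference is (-3, -2) (constant acceleration).
step 7: (-29, -53) + (-16, -17) → (-45, -70)
step 8: (-45, -70) + (-19, -19) → (-64, -89)
step 9: (-64, -89) + (-22, -21) → (-86, -110)

(-86, -110)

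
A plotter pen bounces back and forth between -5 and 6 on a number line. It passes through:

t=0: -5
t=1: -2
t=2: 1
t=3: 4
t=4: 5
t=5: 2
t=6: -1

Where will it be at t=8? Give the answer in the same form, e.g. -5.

-3

The value travels 3 per step and bounces off the walls at -5 and 6.
  step 7: -1 → -4
  step 8: -4 → -3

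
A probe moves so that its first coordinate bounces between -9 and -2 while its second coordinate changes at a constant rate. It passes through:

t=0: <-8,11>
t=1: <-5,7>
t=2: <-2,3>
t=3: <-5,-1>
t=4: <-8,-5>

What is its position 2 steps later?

<-4,-13>

The first coordinate reflects between -9 and -2, moving 3 per step.
  step 5: -8 → -7
  step 6: -7 → -4
The second coordinate changes by -4 each step: at step 6 it is -13.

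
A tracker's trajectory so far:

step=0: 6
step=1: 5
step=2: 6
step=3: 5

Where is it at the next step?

Step-to-step displacements: -1, +1, -1; each is -1× the previous.
step 4: 5 + 1 → 6

6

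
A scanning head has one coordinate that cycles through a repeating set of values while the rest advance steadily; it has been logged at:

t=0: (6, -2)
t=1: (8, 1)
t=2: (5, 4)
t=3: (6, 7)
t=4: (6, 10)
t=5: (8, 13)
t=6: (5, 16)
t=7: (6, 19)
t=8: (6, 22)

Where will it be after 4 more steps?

The first coordinate repeats the cycle [6, 8, 5, 6] with period 4; step 12 mod 4 = 0, giving 6.
The second coordinate changes by +3 each step, so at step 12 it is -2 + 12·(3) = 34.

(6, 34)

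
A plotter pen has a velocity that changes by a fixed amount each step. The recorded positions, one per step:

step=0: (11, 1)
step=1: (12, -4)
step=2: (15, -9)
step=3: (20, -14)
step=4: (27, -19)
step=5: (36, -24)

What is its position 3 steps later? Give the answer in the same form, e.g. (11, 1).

(75, -39)

First differences are (+1, -5), (+3, -5), (+5, -5), (+7, -5), (+9, -5); their common second difference is (+2, +0) (constant acceleration).
step 6: (36, -24) + (+11, -5) → (47, -29)
step 7: (47, -29) + (+13, -5) → (60, -34)
step 8: (60, -34) + (+15, -5) → (75, -39)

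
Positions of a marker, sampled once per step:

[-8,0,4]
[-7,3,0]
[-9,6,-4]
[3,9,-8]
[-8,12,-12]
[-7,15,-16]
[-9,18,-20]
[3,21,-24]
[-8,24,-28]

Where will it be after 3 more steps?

First: cycles through -8, -7, -9, 3 every 4 steps. Step 11 lands at position 3 of the cycle → 3.
Second: linear, +3 per step → 33 at step 11.
Third: linear, -4 per step → -40 at step 11.

[3,33,-40]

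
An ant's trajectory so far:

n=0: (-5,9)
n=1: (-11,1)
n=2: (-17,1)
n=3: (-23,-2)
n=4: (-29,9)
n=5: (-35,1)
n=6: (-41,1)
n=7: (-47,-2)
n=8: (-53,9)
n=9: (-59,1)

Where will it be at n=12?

First: linear, -6 per step → -77 at step 12.
Second: cycles through 9, 1, 1, -2 every 4 steps. Step 12 lands at position 0 of the cycle → 9.

(-77,9)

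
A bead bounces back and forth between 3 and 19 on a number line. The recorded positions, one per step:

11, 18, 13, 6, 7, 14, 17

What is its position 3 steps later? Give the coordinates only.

The value reflects between 3 and 19, moving 7 per step.
  step 7: 17 → 10
  step 8: 10 → 3
  step 9: 3 → 10

10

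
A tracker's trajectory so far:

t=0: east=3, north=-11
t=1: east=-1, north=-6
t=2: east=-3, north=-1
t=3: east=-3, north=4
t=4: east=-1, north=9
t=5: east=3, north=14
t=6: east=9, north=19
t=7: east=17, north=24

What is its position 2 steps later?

Taking differences between consecutive positions: (-4, +5), (-2, +5), (+0, +5), (+2, +5), (+4, +5), (+6, +5), (+8, +5). These grow by (+2, +0) each step.
step 8: east=17, north=24 + (+10, +5) → east=27, north=29
step 9: east=27, north=29 + (+12, +5) → east=39, north=34

east=39, north=34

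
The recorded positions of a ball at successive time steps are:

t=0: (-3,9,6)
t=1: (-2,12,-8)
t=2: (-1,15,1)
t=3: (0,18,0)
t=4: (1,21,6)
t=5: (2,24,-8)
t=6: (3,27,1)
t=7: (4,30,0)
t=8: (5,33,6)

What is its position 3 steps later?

(8,42,0)

First: linear, +1 per step → 8 at step 11.
Second: linear, +3 per step → 42 at step 11.
Third: cycles through 6, -8, 1, 0 every 4 steps. Step 11 lands at position 3 of the cycle → 0.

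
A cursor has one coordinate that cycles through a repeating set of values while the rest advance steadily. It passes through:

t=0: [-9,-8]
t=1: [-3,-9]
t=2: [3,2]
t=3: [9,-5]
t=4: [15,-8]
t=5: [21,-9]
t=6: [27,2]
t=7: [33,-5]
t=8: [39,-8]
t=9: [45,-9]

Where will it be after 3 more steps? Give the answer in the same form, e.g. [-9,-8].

The first coordinate changes by +6 each step, so at step 12 it is -9 + 12·(6) = 63.
The second coordinate repeats the cycle [-8, -9, 2, -5] with period 4; step 12 mod 4 = 0, giving -8.

[63,-8]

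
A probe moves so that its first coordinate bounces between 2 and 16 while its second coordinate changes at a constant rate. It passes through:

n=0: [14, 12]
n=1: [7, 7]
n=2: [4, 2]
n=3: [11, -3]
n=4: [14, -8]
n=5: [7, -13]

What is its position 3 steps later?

[14, -28]

The first coordinate reflects between 2 and 16, moving 7 per step.
  step 6: 7 → 4
  step 7: 4 → 11
  step 8: 11 → 14
The second coordinate changes by -5 each step: at step 8 it is -28.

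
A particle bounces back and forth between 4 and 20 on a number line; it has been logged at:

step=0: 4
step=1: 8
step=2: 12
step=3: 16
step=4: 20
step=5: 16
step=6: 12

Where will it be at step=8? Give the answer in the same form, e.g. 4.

The value reflects between 4 and 20, moving 4 per step.
  step 7: 12 → 8
  step 8: 8 → 4

4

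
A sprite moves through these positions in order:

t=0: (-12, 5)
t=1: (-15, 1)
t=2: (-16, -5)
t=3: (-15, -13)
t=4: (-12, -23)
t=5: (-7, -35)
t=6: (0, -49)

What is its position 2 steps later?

(20, -83)

Taking differences between consecutive positions: (-3, -4), (-1, -6), (+1, -8), (+3, -10), (+5, -12), (+7, -14). These grow by (+2, -2) each step.
step 7: (0, -49) + (+9, -16) → (9, -65)
step 8: (9, -65) + (+11, -18) → (20, -83)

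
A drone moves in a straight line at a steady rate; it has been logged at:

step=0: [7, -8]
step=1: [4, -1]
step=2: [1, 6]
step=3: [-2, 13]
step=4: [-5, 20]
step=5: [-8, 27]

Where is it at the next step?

The position changes by [-3, +7] every step.
step 6: [-8, 27] + [-3, +7] → [-11, 34]

[-11, 34]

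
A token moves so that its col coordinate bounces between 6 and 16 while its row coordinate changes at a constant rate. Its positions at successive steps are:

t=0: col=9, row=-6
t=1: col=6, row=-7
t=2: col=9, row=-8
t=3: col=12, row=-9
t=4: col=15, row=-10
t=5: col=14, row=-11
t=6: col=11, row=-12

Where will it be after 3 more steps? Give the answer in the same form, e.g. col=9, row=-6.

col=10, row=-15

The col coordinate travels 3 per step and bounces off the walls at 6 and 16.
  step 7: 11 → 8
  step 8: 8 → 7
  step 9: 7 → 10
The row coordinate changes by -1 each step: at step 9 it is -15.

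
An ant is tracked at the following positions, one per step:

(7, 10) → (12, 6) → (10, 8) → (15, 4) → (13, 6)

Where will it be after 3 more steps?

(21, 0)

Step-to-step displacements: (+5, -4), (-2, +2), (+5, -4), (-2, +2) — a repeating cycle of length 2.
step 5: apply (+5, -4) → (18, 2)
step 6: apply (-2, +2) → (16, 4)
step 7: apply (+5, -4) → (21, 0)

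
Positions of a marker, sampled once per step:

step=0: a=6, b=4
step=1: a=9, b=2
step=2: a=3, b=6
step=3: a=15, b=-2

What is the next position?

Step-to-step displacements: (+3, -2), (-6, +4), (+12, -8); each is -2× the previous.
step 4: a=15, b=-2 + (-24, +16) → a=-9, b=14

a=-9, b=14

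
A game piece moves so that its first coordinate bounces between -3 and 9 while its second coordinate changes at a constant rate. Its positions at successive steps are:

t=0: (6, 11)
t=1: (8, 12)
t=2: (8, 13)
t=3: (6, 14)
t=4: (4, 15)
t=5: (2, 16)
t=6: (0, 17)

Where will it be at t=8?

The first coordinate travels 2 per step and bounces off the walls at -3 and 9.
  step 7: 0 → -2
  step 8: -2 → -2
The second coordinate changes by +1 each step: at step 8 it is 19.

(-2, 19)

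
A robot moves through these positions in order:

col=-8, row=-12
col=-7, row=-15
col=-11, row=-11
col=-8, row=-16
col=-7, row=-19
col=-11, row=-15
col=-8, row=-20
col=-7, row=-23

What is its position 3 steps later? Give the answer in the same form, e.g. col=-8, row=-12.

col=-7, row=-27

The moves between consecutive positions are (+1,-3), (-4,+4), (+3,-5), (+1,-3), (-4,+4), (+3,-5), (+1,-3); they repeat the 3-cycle [(+1,-3), (-4,+4), (+3,-5)].
step 8: apply (-4,+4) → col=-11, row=-19
step 9: apply (+3,-5) → col=-8, row=-24
step 10: apply (+1,-3) → col=-7, row=-27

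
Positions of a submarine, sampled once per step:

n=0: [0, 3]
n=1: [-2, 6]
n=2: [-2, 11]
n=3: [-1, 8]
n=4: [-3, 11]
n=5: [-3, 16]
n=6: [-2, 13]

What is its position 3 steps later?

[-3, 18]

Step-to-step displacements: [-2, +3], [+0, +5], [+1, -3], [-2, +3], [+0, +5], [+1, -3] — a repeating cycle of length 3.
step 7: apply [-2, +3] → [-4, 16]
step 8: apply [+0, +5] → [-4, 21]
step 9: apply [+1, -3] → [-3, 18]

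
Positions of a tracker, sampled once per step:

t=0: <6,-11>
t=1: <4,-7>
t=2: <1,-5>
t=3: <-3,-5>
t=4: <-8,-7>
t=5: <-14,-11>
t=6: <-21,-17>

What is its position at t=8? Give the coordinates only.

Taking differences between consecutive positions: <-2,+4>, <-3,+2>, <-4,+0>, <-5,-2>, <-6,-4>, <-7,-6>. These grow by <-1,-2> each step.
step 7: <-21,-17> + <-8,-8> → <-29,-25>
step 8: <-29,-25> + <-9,-10> → <-38,-35>

<-38,-35>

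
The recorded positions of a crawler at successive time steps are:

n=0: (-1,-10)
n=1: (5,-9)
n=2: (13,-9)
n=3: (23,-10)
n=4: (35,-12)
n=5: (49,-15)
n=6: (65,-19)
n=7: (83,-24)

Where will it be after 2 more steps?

(125,-37)

First differences are (+6,+1), (+8,+0), (+10,-1), (+12,-2), (+14,-3), (+16,-4), (+18,-5); their common second difference is (+2,-1) (constant acceleration).
step 8: (83,-24) + (+20,-6) → (103,-30)
step 9: (103,-30) + (+22,-7) → (125,-37)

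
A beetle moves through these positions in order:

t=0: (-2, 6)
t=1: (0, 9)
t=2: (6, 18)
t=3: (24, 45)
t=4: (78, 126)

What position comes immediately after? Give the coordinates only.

The jumps are (+2, +3), (+6, +9), (+18, +27), (+54, +81) — a geometric progression with ratio 3.
step 5: (78, 126) + (+162, +243) → (240, 369)

(240, 369)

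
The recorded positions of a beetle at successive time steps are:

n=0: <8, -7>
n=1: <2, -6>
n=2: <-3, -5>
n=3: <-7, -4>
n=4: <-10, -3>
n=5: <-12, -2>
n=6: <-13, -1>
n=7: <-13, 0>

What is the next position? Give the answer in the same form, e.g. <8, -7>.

<-12, 1>

Taking differences between consecutive positions: <-6, +1>, <-5, +1>, <-4, +1>, <-3, +1>, <-2, +1>, <-1, +1>, <+0, +1>. These grow by <+1, +0> each step.
step 8: <-13, 0> + <+1, +1> → <-12, 1>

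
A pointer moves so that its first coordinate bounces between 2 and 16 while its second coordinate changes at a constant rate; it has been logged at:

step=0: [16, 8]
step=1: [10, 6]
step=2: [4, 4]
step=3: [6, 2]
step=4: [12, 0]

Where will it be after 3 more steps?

The first coordinate reflects between 2 and 16, moving 6 per step.
  step 5: 12 → 14
  step 6: 14 → 8
  step 7: 8 → 2
The second coordinate changes by -2 each step: at step 7 it is -6.

[2, -6]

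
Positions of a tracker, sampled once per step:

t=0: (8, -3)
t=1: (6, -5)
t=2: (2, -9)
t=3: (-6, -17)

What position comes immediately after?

Step-to-step displacements: (-2, -2), (-4, -4), (-8, -8); each is 2× the previous.
step 4: (-6, -17) + (-16, -16) → (-22, -33)

(-22, -33)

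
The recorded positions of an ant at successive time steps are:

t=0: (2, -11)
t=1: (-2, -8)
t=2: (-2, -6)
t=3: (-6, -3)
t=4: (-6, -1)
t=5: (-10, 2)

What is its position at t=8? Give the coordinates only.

(-14, 9)

The moves between consecutive positions are (-4, +3), (+0, +2), (-4, +3), (+0, +2), (-4, +3); they repeat the 2-cycle [(-4, +3), (+0, +2)].
step 6: apply (+0, +2) → (-10, 4)
step 7: apply (-4, +3) → (-14, 7)
step 8: apply (+0, +2) → (-14, 9)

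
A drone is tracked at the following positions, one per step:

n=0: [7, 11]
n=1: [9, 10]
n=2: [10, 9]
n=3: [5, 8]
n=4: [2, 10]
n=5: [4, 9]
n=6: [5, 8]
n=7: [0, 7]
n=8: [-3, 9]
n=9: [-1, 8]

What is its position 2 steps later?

Step-to-step displacements: [+2, -1], [+1, -1], [-5, -1], [-3, +2], [+2, -1], [+1, -1], [-5, -1], [-3, +2], [+2, -1] — a repeating cycle of length 4.
step 10: apply [+1, -1] → [0, 7]
step 11: apply [-5, -1] → [-5, 6]

[-5, 6]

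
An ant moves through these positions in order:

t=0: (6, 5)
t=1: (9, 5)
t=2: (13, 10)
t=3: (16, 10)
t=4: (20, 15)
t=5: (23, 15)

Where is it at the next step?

(27, 20)

The moves between consecutive positions are (+3, +0), (+4, +5), (+3, +0), (+4, +5), (+3, +0); they repeat the 2-cycle [(+3, +0), (+4, +5)].
step 6: apply (+4, +5) → (27, 20)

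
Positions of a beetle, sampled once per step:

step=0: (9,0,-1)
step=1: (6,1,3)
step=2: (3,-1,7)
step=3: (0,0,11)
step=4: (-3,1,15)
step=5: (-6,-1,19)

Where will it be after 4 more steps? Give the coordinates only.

(-18,0,35)

The first coordinate changes by -3 each step, so at step 9 it is 9 + 9·(-3) = -18.
The second coordinate repeats the cycle [0, 1, -1] with period 3; step 9 mod 3 = 0, giving 0.
The third coordinate changes by +4 each step, so at step 9 it is -1 + 9·(4) = 35.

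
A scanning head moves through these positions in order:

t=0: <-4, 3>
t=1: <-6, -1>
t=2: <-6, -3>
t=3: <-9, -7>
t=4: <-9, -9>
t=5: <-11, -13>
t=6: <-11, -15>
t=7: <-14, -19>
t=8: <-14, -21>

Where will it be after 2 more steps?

<-16, -27>

The moves between consecutive positions are <-2, -4>, <+0, -2>, <-3, -4>, <+0, -2>, <-2, -4>, <+0, -2>, <-3, -4>, <+0, -2>; they repeat the 4-cycle [<-2, -4>, <+0, -2>, <-3, -4>, <+0, -2>].
step 9: apply <-2, -4> → <-16, -25>
step 10: apply <+0, -2> → <-16, -27>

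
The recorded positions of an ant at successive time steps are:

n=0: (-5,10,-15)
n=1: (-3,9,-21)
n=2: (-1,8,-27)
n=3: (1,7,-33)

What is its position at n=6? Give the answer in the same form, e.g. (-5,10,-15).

(7,4,-51)

The position changes by (+2,-1,-6) every step.
step 4: (1,7,-33) + (+2,-1,-6) → (3,6,-39)
step 5: (3,6,-39) + (+2,-1,-6) → (5,5,-45)
step 6: (5,5,-45) + (+2,-1,-6) → (7,4,-51)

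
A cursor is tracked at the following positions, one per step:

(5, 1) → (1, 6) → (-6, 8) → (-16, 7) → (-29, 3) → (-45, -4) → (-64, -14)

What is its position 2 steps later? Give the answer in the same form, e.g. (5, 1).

Taking differences between consecutive positions: (-4, +5), (-7, +2), (-10, -1), (-13, -4), (-16, -7), (-19, -10). These grow by (-3, -3) each step.
step 7: (-64, -14) + (-22, -13) → (-86, -27)
step 8: (-86, -27) + (-25, -16) → (-111, -43)

(-111, -43)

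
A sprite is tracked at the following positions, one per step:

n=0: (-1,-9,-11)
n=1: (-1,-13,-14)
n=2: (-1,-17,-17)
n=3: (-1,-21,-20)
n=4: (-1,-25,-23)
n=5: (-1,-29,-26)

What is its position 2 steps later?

Each step adds (+0,-4,-3) to the position.
step 6: (-1,-29,-26) + (+0,-4,-3) → (-1,-33,-29)
step 7: (-1,-33,-29) + (+0,-4,-3) → (-1,-37,-32)

(-1,-37,-32)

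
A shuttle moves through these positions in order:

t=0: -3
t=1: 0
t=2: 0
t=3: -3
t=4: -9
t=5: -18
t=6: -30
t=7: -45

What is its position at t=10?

-108

First differences are +3, +0, -3, -6, -9, -12, -15; their common second difference is -3 (constant acceleration).
step 8: -45 − 18 → -63
step 9: -63 − 21 → -84
step 10: -84 − 24 → -108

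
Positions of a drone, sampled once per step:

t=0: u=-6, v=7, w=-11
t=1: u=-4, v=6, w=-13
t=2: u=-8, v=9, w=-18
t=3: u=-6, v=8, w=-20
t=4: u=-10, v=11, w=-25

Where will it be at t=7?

Step-to-step displacements: (+2,-1,-2), (-4,+3,-5), (+2,-1,-2), (-4,+3,-5) — a repeating cycle of length 2.
step 5: apply (+2,-1,-2) → u=-8, v=10, w=-27
step 6: apply (-4,+3,-5) → u=-12, v=13, w=-32
step 7: apply (+2,-1,-2) → u=-10, v=12, w=-34

u=-10, v=12, w=-34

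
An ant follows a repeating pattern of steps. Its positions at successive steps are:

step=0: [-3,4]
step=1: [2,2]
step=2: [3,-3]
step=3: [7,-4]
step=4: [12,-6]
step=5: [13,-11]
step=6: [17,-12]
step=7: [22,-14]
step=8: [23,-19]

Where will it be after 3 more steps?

Step-to-step displacements: [+5,-2], [+1,-5], [+4,-1], [+5,-2], [+1,-5], [+4,-1], [+5,-2], [+1,-5] — a repeating cycle of length 3.
step 9: apply [+4,-1] → [27,-20]
step 10: apply [+5,-2] → [32,-22]
step 11: apply [+1,-5] → [33,-27]

[33,-27]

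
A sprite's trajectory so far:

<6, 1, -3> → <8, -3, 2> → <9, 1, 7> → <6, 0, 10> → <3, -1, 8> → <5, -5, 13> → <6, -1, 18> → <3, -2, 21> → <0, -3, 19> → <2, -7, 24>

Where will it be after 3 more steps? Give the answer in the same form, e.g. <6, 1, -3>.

Step-to-step displacements: <+2, -4, +5>, <+1, +4, +5>, <-3, -1, +3>, <-3, -1, -2>, <+2, -4, +5>, <+1, +4, +5>, <-3, -1, +3>, <-3, -1, -2>, <+2, -4, +5> — a repeating cycle of length 4.
step 10: apply <+1, +4, +5> → <3, -3, 29>
step 11: apply <-3, -1, +3> → <0, -4, 32>
step 12: apply <-3, -1, -2> → <-3, -5, 30>

<-3, -5, 30>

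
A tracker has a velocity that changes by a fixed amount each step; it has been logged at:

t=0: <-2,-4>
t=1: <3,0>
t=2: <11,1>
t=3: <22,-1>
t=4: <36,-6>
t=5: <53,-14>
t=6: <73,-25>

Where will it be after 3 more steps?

<151,-76>

Successive displacements: <+5,+4>, <+8,+1>, <+11,-2>, <+14,-5>, <+17,-8>, <+20,-11> — each changes by <+3,-3>.
step 7: <73,-25> + <+23,-14> → <96,-39>
step 8: <96,-39> + <+26,-17> → <122,-56>
step 9: <122,-56> + <+29,-20> → <151,-76>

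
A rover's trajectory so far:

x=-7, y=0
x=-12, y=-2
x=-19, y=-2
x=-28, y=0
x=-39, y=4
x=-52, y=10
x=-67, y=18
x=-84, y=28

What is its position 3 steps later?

Taking differences between consecutive positions: (-5, -2), (-7, +0), (-9, +2), (-11, +4), (-13, +6), (-15, +8), (-17, +10). These grow by (-2, +2) each step.
step 8: x=-84, y=28 + (-19, +12) → x=-103, y=40
step 9: x=-103, y=40 + (-21, +14) → x=-124, y=54
step 10: x=-124, y=54 + (-23, +16) → x=-147, y=70

x=-147, y=70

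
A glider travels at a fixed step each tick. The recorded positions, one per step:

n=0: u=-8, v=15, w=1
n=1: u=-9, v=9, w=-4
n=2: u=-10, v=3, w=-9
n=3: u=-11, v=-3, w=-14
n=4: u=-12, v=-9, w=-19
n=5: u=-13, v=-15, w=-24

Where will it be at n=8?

u=-16, v=-33, w=-39

Each step adds (-1, -6, -5) to the position.
step 6: u=-13, v=-15, w=-24 + (-1, -6, -5) → u=-14, v=-21, w=-29
step 7: u=-14, v=-21, w=-29 + (-1, -6, -5) → u=-15, v=-27, w=-34
step 8: u=-15, v=-27, w=-34 + (-1, -6, -5) → u=-16, v=-33, w=-39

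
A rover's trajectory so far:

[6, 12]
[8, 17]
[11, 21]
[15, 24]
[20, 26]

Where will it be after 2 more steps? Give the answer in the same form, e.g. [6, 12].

[33, 27]

Taking differences between consecutive positions: [+2, +5], [+3, +4], [+4, +3], [+5, +2]. These grow by [+1, -1] each step.
step 5: [20, 26] + [+6, +1] → [26, 27]
step 6: [26, 27] + [+7, +0] → [33, 27]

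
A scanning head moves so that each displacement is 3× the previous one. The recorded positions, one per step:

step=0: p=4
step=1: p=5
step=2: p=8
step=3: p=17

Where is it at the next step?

p=44

The jumps are +1, +3, +9 — a geometric progression with ratio 3.
step 4: 17 + 27 → p=44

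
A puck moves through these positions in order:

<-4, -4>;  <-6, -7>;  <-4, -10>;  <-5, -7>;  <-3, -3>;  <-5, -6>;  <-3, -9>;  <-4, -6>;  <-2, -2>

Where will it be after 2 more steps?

Step-to-step displacements: <-2, -3>, <+2, -3>, <-1, +3>, <+2, +4>, <-2, -3>, <+2, -3>, <-1, +3>, <+2, +4> — a repeating cycle of length 4.
step 9: apply <-2, -3> → <-4, -5>
step 10: apply <+2, -3> → <-2, -8>

<-2, -8>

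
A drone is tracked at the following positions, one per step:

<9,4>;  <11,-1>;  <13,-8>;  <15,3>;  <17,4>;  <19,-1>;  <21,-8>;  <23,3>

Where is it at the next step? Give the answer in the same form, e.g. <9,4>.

<25,4>

The first coordinate changes by +2 each step, so at step 8 it is 9 + 8·(2) = 25.
The second coordinate repeats the cycle [4, -1, -8, 3] with period 4; step 8 mod 4 = 0, giving 4.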